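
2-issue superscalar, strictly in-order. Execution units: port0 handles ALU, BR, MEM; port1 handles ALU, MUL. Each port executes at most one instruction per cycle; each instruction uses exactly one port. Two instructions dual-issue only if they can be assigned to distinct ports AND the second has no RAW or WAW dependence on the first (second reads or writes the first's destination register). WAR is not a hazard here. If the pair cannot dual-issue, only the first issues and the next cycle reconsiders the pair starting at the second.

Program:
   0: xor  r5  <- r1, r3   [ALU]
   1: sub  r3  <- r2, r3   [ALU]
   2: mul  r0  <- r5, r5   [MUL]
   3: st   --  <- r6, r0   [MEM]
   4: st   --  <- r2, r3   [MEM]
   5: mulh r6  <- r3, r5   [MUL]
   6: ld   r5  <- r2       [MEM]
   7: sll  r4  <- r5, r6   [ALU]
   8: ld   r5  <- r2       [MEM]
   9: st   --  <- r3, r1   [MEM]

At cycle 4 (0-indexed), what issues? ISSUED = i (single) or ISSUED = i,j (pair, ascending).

ISSUED = 6

#0 head=0: xor sub i0&i1 dual
#1 head=2: mul i2 RAW r0
#2 head=3: st i3 no-port MEM/MEM
#3 head=4: st mulh i4&i5 dual
#4 head=6: ld i6 RAW r5
#5 head=7: sll ld i7&i8 dual
#6 head=9: st i9 tail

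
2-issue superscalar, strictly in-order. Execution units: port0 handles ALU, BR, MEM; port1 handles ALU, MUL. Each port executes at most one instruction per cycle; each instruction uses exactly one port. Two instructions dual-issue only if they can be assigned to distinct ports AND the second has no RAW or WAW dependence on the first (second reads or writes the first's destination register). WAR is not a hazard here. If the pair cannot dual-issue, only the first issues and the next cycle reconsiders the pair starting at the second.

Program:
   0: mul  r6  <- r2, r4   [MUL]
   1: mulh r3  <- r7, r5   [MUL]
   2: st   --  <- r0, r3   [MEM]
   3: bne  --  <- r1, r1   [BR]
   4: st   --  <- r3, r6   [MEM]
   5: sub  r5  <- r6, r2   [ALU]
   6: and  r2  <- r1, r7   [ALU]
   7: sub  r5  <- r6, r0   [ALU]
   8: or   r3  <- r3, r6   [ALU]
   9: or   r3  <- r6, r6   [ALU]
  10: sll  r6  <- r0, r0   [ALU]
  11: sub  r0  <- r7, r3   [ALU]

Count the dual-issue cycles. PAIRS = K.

PAIRS = 3

#0 head=0: mul.MUL i0 no-port MUL/MUL
#1 head=1: mulh.MUL i1 RAW r3
#2 head=2: st.MEM i2 no-port MEM/BR
#3 head=3: bne.BR i3 no-port BR/MEM
#4 head=4: st.MEM+sub.ALU i4+i5 2-wide
#5 head=6: and.ALU+sub.ALU i6+i7 2-wide
#6 head=8: or.ALU i8 WAW r3
#7 head=9: or.ALU+sll.ALU i9+i10 2-wide
#8 head=11: sub.ALU i11 tail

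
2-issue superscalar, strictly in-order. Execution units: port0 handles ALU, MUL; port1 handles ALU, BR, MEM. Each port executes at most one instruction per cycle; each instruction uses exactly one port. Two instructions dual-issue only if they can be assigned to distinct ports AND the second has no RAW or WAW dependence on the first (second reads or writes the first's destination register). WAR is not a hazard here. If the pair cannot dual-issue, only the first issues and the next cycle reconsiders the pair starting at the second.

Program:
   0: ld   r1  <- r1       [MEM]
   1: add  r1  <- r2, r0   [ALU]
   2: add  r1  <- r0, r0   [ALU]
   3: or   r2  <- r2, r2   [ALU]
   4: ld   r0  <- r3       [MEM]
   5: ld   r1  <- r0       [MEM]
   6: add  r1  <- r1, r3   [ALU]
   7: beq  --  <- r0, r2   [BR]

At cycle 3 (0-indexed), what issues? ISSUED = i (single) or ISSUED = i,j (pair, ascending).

#0 head=0: ld i0 WAW r1
#1 head=1: add i1 WAW r1
#2 head=2: add+or i2/i3 2-wide
#3 head=4: ld i4 no-port MEM/MEM
#4 head=5: ld i5 RAW+WAW r1
#5 head=6: add+beq i6/i7 2-wide

ISSUED = 4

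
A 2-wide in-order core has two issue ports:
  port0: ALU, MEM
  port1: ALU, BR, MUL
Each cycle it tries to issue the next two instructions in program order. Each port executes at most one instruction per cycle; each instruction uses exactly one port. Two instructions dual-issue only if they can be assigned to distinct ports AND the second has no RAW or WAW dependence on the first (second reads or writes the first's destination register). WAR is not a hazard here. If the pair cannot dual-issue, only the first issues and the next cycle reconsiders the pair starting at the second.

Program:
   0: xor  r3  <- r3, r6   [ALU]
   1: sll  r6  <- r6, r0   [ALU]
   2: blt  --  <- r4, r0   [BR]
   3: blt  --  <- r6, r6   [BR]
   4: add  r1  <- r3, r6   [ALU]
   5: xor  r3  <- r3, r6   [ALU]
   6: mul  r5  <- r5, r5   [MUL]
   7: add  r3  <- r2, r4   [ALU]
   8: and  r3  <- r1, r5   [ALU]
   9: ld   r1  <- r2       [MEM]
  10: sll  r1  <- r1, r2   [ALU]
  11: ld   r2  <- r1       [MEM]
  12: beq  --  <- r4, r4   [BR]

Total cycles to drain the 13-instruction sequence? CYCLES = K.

  cy0 -> i0,i1 (xor;sll) dual
  cy1 -> i2 (blt) no-port BR/BR
  cy2 -> i3,i4 (blt;add) dual
  cy3 -> i5,i6 (xor;mul) dual
  cy4 -> i7 (add) WAW r3
  cy5 -> i8,i9 (and;ld) dual
  cy6 -> i10 (sll) RAW r1
  cy7 -> i11,i12 (ld;beq) dual

CYCLES = 8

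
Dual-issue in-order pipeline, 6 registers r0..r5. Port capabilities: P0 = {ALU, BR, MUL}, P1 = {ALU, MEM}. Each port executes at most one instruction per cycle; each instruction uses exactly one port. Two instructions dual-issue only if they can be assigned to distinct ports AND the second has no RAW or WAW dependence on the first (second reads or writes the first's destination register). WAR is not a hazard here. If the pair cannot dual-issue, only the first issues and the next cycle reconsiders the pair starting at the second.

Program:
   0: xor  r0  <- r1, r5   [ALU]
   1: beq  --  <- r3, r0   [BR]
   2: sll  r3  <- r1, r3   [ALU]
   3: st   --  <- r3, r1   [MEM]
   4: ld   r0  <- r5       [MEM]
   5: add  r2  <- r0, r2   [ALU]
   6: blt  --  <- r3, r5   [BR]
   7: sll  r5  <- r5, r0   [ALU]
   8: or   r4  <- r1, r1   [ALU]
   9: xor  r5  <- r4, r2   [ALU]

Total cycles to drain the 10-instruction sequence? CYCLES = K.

  cy0 -> i0 (xor) RAW r0
  cy1 -> i1+i2 (beq sll) 2-wide
  cy2 -> i3 (st) no-port MEM/MEM
  cy3 -> i4 (ld) RAW r0
  cy4 -> i5+i6 (add blt) 2-wide
  cy5 -> i7+i8 (sll or) 2-wide
  cy6 -> i9 (xor) tail

CYCLES = 7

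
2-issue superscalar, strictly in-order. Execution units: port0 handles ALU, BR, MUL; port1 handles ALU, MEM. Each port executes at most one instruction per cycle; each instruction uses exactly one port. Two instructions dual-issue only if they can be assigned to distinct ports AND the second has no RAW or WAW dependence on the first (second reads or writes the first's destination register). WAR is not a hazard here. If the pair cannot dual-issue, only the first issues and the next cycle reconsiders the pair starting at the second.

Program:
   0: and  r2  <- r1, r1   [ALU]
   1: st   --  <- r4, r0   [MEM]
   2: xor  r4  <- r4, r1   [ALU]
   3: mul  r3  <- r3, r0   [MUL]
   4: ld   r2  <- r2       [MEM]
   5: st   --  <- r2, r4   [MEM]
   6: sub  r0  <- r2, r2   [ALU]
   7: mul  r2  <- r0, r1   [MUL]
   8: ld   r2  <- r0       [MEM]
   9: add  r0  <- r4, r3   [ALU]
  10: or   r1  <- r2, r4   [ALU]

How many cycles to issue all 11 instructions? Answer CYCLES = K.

c0: i0/i1 and;st  dual
c1: i2/i3 xor;mul  dual
c2: i4 ld  no-port MEM/MEM
c3: i5/i6 st;sub  dual
c4: i7 mul  WAW r2
c5: i8/i9 ld;add  dual
c6: i10 or  tail

CYCLES = 7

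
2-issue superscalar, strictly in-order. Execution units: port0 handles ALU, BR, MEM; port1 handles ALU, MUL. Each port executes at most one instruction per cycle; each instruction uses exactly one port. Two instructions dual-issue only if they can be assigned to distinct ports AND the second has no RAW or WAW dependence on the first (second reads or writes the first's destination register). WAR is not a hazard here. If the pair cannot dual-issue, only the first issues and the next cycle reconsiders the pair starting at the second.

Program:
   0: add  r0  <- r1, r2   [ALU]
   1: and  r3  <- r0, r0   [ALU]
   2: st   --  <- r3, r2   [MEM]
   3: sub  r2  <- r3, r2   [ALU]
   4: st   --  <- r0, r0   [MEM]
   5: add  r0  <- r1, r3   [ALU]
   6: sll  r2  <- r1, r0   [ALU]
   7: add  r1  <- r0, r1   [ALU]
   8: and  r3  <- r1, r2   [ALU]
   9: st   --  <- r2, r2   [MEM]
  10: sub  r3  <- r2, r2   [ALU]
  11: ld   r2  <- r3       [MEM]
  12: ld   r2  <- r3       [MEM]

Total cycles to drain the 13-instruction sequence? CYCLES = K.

[0] i0  add  -- RAW r0
[1] i1  and  -- RAW r3
[2] i2+i3  st sub  -- 2-wide
[3] i4+i5  st add  -- 2-wide
[4] i6+i7  sll add  -- 2-wide
[5] i8+i9  and st  -- 2-wide
[6] i10  sub  -- RAW r3
[7] i11  ld  -- no-port MEM/MEM
[8] i12  ld  -- tail

CYCLES = 9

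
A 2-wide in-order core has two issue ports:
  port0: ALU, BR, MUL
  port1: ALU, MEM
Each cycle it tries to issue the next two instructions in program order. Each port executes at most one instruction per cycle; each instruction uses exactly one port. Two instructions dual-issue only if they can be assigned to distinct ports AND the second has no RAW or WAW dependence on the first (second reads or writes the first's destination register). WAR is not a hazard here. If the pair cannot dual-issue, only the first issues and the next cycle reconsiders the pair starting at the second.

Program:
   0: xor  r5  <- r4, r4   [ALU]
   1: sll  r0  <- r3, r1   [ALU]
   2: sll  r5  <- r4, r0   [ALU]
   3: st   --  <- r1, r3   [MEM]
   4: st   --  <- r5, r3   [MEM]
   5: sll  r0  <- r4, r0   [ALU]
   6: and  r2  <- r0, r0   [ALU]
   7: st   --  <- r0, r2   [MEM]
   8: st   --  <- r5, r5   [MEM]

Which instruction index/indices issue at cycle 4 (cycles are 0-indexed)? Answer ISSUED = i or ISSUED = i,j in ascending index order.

ISSUED = 7

0. xor;sll @i0/i1  | pair
1. sll;st @i2/i3  | pair
2. st;sll @i4/i5  | pair
3. and @i6  | RAW r2
4. st @i7  | no-port MEM/MEM
5. st @i8  | tail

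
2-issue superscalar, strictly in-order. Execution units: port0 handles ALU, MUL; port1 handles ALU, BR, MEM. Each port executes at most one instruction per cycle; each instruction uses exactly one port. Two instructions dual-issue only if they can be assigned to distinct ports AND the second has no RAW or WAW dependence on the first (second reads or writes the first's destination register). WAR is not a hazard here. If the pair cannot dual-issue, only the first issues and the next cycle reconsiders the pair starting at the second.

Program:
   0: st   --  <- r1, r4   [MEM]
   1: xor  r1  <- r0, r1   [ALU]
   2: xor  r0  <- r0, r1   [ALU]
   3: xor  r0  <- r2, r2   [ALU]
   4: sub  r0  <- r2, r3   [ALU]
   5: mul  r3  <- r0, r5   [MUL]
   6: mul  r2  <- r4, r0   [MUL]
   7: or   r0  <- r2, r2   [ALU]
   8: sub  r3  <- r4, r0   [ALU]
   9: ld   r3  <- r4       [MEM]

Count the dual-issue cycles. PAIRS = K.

c0: i0,i1 st.MEM xor.ALU  dual
c1: i2 xor.ALU  WAW r0
c2: i3 xor.ALU  WAW r0
c3: i4 sub.ALU  RAW r0
c4: i5 mul.MUL  no-port MUL/MUL
c5: i6 mul.MUL  RAW r2
c6: i7 or.ALU  RAW r0
c7: i8 sub.ALU  WAW r3
c8: i9 ld.MEM  tail

PAIRS = 1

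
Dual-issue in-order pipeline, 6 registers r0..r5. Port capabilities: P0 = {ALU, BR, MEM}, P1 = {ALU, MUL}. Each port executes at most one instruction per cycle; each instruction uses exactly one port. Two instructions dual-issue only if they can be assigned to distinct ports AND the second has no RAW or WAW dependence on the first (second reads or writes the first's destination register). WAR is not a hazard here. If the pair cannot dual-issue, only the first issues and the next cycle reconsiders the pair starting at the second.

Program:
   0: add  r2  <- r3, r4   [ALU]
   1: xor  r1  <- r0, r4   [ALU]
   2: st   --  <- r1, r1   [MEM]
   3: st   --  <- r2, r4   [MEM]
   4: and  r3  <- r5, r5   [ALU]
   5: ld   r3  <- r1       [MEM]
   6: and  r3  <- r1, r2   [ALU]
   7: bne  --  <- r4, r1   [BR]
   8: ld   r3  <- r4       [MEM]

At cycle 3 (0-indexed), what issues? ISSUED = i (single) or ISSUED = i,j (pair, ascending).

ISSUED = 5

  cy0 -> i0&i1 (add.ALU/xor.ALU) 2-wide
  cy1 -> i2 (st.MEM) no-port MEM/MEM
  cy2 -> i3&i4 (st.MEM/and.ALU) 2-wide
  cy3 -> i5 (ld.MEM) WAW r3
  cy4 -> i6&i7 (and.ALU/bne.BR) 2-wide
  cy5 -> i8 (ld.MEM) tail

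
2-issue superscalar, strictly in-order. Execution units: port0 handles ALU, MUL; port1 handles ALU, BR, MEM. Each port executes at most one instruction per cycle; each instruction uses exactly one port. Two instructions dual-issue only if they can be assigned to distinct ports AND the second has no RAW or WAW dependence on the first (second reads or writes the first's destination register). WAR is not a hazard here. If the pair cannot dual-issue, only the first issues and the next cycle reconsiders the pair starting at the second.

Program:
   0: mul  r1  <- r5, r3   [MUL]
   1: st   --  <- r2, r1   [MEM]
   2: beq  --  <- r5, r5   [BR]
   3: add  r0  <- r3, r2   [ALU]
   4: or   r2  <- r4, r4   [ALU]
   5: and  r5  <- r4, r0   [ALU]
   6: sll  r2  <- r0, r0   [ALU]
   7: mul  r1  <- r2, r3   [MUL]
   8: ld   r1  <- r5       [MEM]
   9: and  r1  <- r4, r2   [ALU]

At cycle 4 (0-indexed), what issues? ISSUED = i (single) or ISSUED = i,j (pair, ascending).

c0: i0 mul.MUL  RAW r1
c1: i1 st.MEM  no-port MEM/BR
c2: i2,i3 beq.BR/add.ALU  2-wide
c3: i4,i5 or.ALU/and.ALU  2-wide
c4: i6 sll.ALU  RAW r2
c5: i7 mul.MUL  WAW r1
c6: i8 ld.MEM  WAW r1
c7: i9 and.ALU  tail

ISSUED = 6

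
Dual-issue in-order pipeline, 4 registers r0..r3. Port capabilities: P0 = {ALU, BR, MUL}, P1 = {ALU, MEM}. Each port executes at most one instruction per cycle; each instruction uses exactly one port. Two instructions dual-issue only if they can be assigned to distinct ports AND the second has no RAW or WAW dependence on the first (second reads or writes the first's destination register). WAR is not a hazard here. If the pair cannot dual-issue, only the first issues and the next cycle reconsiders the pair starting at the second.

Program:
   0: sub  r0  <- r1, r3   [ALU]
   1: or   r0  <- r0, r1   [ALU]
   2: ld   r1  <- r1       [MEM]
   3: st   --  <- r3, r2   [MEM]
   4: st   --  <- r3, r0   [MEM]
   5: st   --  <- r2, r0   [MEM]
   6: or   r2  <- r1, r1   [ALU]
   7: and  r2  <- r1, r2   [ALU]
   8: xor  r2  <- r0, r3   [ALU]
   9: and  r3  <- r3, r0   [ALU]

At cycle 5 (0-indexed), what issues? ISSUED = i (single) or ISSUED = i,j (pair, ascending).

ISSUED = 7

  cy0 -> i0 (sub) RAW+WAW r0
  cy1 -> i1+i2 (or+ld) dual
  cy2 -> i3 (st) no-port MEM/MEM
  cy3 -> i4 (st) no-port MEM/MEM
  cy4 -> i5+i6 (st+or) dual
  cy5 -> i7 (and) WAW r2
  cy6 -> i8+i9 (xor+and) dual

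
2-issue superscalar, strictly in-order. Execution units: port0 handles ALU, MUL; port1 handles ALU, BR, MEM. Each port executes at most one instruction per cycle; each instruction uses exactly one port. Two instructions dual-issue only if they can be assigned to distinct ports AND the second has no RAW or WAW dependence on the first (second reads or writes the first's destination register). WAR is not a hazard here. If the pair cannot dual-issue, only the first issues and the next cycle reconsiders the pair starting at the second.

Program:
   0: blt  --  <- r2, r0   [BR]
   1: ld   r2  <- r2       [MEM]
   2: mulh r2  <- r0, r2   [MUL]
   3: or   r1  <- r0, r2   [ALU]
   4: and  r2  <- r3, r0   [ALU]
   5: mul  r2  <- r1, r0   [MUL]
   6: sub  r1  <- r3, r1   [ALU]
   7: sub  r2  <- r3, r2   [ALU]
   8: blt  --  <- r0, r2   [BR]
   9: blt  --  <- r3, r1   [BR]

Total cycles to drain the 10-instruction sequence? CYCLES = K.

0. blt.BR @i0  | no-port BR/MEM
1. ld.MEM @i1  | RAW+WAW r2
2. mulh.MUL @i2  | RAW r2
3. or.ALU;and.ALU @i3/i4  | 2-wide
4. mul.MUL;sub.ALU @i5/i6  | 2-wide
5. sub.ALU @i7  | RAW r2
6. blt.BR @i8  | no-port BR/BR
7. blt.BR @i9  | tail

CYCLES = 8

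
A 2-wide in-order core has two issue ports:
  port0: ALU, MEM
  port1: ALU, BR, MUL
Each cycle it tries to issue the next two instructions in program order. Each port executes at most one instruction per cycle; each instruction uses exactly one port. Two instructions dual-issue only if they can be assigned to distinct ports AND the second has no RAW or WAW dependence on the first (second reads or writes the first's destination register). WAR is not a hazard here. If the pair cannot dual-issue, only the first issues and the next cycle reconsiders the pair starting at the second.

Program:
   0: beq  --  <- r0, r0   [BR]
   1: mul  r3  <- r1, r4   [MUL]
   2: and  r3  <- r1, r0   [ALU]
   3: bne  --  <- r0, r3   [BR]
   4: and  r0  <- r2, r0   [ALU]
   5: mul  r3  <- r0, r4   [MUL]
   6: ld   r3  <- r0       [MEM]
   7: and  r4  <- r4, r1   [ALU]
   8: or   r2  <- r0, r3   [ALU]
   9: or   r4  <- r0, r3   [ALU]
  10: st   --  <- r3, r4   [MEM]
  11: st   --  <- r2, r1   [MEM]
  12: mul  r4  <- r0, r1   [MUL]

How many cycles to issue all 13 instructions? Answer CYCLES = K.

#0 head=0: beq i0 no-port BR/MUL
#1 head=1: mul i1 WAW r3
#2 head=2: and i2 RAW r3
#3 head=3: bne and i3+i4 pair
#4 head=5: mul i5 WAW r3
#5 head=6: ld and i6+i7 pair
#6 head=8: or or i8+i9 pair
#7 head=10: st i10 no-port MEM/MEM
#8 head=11: st mul i11+i12 pair

CYCLES = 9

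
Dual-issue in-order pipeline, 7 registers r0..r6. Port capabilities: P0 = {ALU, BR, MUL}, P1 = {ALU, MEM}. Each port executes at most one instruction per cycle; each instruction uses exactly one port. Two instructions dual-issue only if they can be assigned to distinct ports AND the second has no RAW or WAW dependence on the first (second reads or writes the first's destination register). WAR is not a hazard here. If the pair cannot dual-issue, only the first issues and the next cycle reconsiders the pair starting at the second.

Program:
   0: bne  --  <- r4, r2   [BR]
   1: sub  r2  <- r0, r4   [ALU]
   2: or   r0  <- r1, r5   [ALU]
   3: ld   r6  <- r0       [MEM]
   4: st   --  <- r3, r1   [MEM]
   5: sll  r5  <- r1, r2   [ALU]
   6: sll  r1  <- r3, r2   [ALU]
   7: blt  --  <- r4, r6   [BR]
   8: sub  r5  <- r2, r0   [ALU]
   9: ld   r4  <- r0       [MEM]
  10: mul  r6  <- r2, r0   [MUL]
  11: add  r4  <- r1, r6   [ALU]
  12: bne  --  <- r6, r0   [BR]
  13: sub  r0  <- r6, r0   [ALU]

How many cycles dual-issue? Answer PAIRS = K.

PAIRS = 5

#0 head=0: bne sub i0&i1 dual
#1 head=2: or i2 RAW r0
#2 head=3: ld i3 no-port MEM/MEM
#3 head=4: st sll i4&i5 dual
#4 head=6: sll blt i6&i7 dual
#5 head=8: sub ld i8&i9 dual
#6 head=10: mul i10 RAW r6
#7 head=11: add bne i11&i12 dual
#8 head=13: sub i13 tail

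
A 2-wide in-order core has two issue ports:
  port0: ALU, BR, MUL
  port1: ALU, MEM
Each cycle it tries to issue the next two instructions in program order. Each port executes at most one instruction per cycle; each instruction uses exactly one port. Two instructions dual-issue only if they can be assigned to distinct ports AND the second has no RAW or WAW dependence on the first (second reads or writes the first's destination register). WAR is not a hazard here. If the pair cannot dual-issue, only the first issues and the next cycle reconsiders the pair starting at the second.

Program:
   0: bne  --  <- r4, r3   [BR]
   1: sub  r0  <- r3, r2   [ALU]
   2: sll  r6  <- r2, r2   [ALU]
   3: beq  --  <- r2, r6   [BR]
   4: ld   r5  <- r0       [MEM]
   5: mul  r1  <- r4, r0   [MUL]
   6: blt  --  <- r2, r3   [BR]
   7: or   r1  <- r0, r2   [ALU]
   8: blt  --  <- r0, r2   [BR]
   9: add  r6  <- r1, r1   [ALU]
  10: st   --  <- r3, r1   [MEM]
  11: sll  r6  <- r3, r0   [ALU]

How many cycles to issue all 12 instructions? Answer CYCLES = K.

CYCLES = 7

  cy0 -> i0,i1 (bne;sub) dual
  cy1 -> i2 (sll) RAW r6
  cy2 -> i3,i4 (beq;ld) dual
  cy3 -> i5 (mul) no-port MUL/BR
  cy4 -> i6,i7 (blt;or) dual
  cy5 -> i8,i9 (blt;add) dual
  cy6 -> i10,i11 (st;sll) dual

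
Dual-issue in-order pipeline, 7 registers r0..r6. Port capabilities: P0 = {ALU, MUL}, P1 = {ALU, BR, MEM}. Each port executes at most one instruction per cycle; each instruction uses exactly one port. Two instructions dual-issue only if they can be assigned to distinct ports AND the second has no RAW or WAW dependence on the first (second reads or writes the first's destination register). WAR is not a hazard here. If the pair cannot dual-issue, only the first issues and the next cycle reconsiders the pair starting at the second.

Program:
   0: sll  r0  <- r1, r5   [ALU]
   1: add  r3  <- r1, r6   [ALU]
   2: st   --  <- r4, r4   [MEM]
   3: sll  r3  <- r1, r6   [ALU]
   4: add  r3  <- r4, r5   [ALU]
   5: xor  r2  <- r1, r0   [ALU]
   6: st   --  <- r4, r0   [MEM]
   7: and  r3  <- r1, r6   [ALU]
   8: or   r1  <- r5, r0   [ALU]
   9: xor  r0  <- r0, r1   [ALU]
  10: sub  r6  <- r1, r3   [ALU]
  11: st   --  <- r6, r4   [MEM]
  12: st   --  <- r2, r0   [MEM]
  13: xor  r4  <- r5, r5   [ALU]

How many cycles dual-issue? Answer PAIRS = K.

PAIRS = 6

#0 head=0: sll.ALU;add.ALU i0+i1 dual
#1 head=2: st.MEM;sll.ALU i2+i3 dual
#2 head=4: add.ALU;xor.ALU i4+i5 dual
#3 head=6: st.MEM;and.ALU i6+i7 dual
#4 head=8: or.ALU i8 RAW r1
#5 head=9: xor.ALU;sub.ALU i9+i10 dual
#6 head=11: st.MEM i11 no-port MEM/MEM
#7 head=12: st.MEM;xor.ALU i12+i13 dual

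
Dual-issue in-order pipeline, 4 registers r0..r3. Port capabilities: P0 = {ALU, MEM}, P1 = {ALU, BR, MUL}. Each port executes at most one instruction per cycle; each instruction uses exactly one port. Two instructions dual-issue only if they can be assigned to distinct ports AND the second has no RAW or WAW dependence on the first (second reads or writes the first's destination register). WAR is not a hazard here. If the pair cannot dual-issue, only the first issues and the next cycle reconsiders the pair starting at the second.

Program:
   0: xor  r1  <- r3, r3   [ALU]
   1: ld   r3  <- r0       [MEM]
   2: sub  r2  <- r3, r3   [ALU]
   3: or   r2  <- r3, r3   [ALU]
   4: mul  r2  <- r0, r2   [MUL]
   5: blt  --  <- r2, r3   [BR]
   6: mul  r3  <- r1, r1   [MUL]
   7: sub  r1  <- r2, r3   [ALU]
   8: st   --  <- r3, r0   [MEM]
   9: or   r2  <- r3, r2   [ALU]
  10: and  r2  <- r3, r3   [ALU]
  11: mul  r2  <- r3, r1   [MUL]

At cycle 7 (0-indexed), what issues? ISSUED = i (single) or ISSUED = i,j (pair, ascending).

ISSUED = 9

#0 head=0: xor.ALU ld.MEM i0/i1 2-wide
#1 head=2: sub.ALU i2 WAW r2
#2 head=3: or.ALU i3 RAW+WAW r2
#3 head=4: mul.MUL i4 no-port MUL/BR
#4 head=5: blt.BR i5 no-port BR/MUL
#5 head=6: mul.MUL i6 RAW r3
#6 head=7: sub.ALU st.MEM i7/i8 2-wide
#7 head=9: or.ALU i9 WAW r2
#8 head=10: and.ALU i10 WAW r2
#9 head=11: mul.MUL i11 tail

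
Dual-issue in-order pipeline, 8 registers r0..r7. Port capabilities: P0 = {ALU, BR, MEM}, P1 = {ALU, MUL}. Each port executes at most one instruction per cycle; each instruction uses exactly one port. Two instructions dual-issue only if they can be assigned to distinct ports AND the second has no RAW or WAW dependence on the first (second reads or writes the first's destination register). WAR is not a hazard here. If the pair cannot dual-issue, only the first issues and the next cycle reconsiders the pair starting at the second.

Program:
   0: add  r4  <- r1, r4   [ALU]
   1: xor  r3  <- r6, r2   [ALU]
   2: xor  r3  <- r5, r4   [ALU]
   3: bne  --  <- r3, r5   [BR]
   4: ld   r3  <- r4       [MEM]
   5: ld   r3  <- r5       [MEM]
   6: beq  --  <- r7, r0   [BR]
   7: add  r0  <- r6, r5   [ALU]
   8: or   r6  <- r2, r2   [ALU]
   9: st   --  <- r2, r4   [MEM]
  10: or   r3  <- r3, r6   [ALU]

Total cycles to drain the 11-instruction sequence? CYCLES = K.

CYCLES = 8

#0 head=0: add.ALU+xor.ALU i0&i1 2-wide
#1 head=2: xor.ALU i2 RAW r3
#2 head=3: bne.BR i3 no-port BR/MEM
#3 head=4: ld.MEM i4 no-port MEM/MEM
#4 head=5: ld.MEM i5 no-port MEM/BR
#5 head=6: beq.BR+add.ALU i6&i7 2-wide
#6 head=8: or.ALU+st.MEM i8&i9 2-wide
#7 head=10: or.ALU i10 tail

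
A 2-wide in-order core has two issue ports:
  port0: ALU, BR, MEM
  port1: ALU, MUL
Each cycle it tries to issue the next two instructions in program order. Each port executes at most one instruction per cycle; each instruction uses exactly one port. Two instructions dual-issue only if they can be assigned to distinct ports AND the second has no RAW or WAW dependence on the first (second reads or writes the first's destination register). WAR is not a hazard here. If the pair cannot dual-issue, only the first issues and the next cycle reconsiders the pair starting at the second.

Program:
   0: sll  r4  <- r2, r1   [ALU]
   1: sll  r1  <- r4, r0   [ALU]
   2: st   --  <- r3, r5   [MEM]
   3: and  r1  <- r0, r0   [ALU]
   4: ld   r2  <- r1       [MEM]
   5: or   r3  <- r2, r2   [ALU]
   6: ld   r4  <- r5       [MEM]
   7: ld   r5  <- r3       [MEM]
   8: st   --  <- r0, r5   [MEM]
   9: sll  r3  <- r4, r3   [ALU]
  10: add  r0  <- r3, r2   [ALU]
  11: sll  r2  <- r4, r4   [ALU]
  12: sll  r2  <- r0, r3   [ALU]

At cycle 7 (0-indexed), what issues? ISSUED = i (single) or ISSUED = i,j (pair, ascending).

ISSUED = 10,11

c0: i0 sll  RAW r4
c1: i1+i2 sll/st  2-wide
c2: i3 and  RAW r1
c3: i4 ld  RAW r2
c4: i5+i6 or/ld  2-wide
c5: i7 ld  no-port MEM/MEM
c6: i8+i9 st/sll  2-wide
c7: i10+i11 add/sll  2-wide
c8: i12 sll  tail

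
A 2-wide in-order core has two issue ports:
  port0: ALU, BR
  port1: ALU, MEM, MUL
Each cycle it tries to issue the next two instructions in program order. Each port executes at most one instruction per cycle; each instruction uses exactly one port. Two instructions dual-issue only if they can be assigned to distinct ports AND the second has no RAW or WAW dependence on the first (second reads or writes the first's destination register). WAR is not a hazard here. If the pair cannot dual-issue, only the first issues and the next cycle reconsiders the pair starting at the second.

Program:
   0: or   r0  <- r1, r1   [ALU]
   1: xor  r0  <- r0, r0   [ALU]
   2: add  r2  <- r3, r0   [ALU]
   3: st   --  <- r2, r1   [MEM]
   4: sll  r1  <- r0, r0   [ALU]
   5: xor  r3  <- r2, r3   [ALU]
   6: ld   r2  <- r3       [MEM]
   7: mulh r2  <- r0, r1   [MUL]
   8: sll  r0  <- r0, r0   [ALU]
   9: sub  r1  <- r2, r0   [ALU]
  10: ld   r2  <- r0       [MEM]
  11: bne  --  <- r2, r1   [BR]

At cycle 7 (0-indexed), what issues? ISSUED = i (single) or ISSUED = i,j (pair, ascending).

#0 head=0: or i0 RAW+WAW r0
#1 head=1: xor i1 RAW r0
#2 head=2: add i2 RAW r2
#3 head=3: st+sll i3+i4 pair
#4 head=5: xor i5 RAW r3
#5 head=6: ld i6 no-port MEM/MUL
#6 head=7: mulh+sll i7+i8 pair
#7 head=9: sub+ld i9+i10 pair
#8 head=11: bne i11 tail

ISSUED = 9,10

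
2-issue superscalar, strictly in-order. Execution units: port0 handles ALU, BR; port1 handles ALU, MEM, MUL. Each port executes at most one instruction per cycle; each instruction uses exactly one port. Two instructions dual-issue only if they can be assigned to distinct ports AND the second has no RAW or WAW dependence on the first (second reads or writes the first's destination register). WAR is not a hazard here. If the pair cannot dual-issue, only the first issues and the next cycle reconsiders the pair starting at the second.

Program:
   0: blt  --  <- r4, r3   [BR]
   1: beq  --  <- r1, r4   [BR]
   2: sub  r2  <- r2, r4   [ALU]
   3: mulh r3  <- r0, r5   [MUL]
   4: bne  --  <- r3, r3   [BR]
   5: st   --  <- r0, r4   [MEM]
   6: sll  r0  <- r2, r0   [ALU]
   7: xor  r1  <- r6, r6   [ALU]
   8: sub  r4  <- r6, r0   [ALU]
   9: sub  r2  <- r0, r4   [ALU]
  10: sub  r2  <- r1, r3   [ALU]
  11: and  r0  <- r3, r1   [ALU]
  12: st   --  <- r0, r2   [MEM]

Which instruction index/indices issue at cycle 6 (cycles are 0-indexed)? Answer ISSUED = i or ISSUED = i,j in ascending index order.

  cy0 -> i0 (blt.BR) no-port BR/BR
  cy1 -> i1+i2 (beq.BR;sub.ALU) 2-wide
  cy2 -> i3 (mulh.MUL) RAW r3
  cy3 -> i4+i5 (bne.BR;st.MEM) 2-wide
  cy4 -> i6+i7 (sll.ALU;xor.ALU) 2-wide
  cy5 -> i8 (sub.ALU) RAW r4
  cy6 -> i9 (sub.ALU) WAW r2
  cy7 -> i10+i11 (sub.ALU;and.ALU) 2-wide
  cy8 -> i12 (st.MEM) tail

ISSUED = 9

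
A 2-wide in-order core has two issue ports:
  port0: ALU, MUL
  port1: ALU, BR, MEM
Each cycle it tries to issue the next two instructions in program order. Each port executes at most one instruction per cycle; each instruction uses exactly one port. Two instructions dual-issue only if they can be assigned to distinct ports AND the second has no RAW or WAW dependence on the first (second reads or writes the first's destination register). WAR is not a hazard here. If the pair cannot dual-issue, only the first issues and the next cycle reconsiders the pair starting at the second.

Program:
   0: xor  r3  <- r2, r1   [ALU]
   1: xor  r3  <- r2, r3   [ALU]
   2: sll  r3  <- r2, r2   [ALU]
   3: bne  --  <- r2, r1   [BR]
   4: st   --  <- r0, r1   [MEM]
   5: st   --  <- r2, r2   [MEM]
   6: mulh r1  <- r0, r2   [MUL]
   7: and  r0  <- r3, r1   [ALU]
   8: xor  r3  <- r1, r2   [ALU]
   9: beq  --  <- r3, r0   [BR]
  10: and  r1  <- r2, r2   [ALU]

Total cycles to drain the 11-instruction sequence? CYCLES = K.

CYCLES = 7

0. xor.ALU @i0  | RAW+WAW r3
1. xor.ALU @i1  | WAW r3
2. sll.ALU bne.BR @i2,i3  | 2-wide
3. st.MEM @i4  | no-port MEM/MEM
4. st.MEM mulh.MUL @i5,i6  | 2-wide
5. and.ALU xor.ALU @i7,i8  | 2-wide
6. beq.BR and.ALU @i9,i10  | 2-wide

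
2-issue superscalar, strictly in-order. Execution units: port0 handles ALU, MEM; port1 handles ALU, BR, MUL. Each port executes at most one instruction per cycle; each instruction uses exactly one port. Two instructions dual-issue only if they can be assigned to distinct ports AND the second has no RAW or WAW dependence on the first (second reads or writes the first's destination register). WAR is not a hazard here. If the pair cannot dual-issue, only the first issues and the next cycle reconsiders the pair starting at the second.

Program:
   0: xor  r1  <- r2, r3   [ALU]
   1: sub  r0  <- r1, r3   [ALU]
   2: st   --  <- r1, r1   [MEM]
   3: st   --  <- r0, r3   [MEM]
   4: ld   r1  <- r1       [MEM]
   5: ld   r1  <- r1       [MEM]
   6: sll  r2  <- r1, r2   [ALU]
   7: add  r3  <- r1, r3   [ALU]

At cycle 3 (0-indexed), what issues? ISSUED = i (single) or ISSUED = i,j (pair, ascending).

ISSUED = 4

t=0 i0:xor.ALU ; RAW r1
t=1 i1&i2:sub.ALU st.MEM ; 2-wide
t=2 i3:st.MEM ; no-port MEM/MEM
t=3 i4:ld.MEM ; no-port MEM/MEM
t=4 i5:ld.MEM ; RAW r1
t=5 i6&i7:sll.ALU add.ALU ; 2-wide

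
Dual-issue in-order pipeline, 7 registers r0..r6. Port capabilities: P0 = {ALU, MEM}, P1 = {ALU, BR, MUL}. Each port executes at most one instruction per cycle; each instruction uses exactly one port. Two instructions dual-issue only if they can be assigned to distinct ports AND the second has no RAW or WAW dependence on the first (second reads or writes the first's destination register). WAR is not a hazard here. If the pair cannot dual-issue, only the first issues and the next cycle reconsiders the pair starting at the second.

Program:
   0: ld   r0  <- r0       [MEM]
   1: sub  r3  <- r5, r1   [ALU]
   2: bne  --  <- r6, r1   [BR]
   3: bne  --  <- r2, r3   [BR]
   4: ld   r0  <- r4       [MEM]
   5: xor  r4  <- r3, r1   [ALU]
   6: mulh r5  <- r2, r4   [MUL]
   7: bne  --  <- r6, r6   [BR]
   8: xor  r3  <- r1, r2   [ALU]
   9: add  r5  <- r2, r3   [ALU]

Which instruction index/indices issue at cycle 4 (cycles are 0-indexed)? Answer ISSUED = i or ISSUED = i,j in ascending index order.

ISSUED = 6

#0 head=0: ld.MEM sub.ALU i0/i1 2-wide
#1 head=2: bne.BR i2 no-port BR/BR
#2 head=3: bne.BR ld.MEM i3/i4 2-wide
#3 head=5: xor.ALU i5 RAW r4
#4 head=6: mulh.MUL i6 no-port MUL/BR
#5 head=7: bne.BR xor.ALU i7/i8 2-wide
#6 head=9: add.ALU i9 tail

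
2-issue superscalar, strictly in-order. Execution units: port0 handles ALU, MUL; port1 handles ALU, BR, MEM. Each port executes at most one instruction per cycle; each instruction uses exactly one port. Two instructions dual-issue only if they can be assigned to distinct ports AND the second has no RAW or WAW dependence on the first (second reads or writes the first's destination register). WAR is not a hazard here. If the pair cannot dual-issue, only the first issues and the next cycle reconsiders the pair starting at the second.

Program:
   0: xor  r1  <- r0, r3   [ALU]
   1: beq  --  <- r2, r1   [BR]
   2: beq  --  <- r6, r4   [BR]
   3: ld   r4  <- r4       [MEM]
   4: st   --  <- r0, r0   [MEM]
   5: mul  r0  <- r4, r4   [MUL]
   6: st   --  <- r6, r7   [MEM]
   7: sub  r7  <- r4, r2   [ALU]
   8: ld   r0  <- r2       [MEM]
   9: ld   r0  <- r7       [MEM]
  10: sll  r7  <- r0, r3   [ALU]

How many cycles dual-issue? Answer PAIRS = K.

PAIRS = 2

c0: i0 xor  RAW r1
c1: i1 beq  no-port BR/BR
c2: i2 beq  no-port BR/MEM
c3: i3 ld  no-port MEM/MEM
c4: i4+i5 st mul  dual
c5: i6+i7 st sub  dual
c6: i8 ld  no-port MEM/MEM
c7: i9 ld  RAW r0
c8: i10 sll  tail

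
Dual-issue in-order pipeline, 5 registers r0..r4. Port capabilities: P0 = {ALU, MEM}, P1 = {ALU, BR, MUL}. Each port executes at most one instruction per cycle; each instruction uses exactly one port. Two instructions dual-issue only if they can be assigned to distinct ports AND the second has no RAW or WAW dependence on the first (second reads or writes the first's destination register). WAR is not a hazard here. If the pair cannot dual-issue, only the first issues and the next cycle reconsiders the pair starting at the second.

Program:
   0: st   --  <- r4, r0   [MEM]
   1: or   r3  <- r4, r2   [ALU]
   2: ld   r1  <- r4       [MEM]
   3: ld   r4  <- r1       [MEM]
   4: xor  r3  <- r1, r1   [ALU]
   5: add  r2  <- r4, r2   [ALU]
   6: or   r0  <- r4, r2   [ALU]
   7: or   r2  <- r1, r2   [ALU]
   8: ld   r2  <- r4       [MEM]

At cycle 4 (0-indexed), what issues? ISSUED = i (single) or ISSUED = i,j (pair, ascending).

[0] i0,i1  st/or  -- 2-wide
[1] i2  ld  -- no-port MEM/MEM
[2] i3,i4  ld/xor  -- 2-wide
[3] i5  add  -- RAW r2
[4] i6,i7  or/or  -- 2-wide
[5] i8  ld  -- tail

ISSUED = 6,7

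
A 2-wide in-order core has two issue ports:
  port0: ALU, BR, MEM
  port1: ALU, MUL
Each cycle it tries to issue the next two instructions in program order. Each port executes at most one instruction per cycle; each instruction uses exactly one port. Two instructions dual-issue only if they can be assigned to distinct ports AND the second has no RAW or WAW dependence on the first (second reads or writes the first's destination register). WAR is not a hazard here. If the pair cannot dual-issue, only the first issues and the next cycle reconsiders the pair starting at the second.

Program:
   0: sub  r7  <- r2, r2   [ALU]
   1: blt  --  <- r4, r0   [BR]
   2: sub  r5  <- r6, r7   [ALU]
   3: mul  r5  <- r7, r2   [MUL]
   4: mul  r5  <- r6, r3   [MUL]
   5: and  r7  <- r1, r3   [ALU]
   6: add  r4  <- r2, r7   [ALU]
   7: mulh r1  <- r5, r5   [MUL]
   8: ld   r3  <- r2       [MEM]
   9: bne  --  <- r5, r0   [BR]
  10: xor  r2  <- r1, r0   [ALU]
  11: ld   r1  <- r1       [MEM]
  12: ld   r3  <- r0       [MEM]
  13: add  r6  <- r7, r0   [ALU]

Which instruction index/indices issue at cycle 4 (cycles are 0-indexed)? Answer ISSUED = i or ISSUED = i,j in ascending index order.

ISSUED = 6,7

  cy0 -> i0&i1 (sub;blt) pair
  cy1 -> i2 (sub) WAW r5
  cy2 -> i3 (mul) no-port MUL/MUL
  cy3 -> i4&i5 (mul;and) pair
  cy4 -> i6&i7 (add;mulh) pair
  cy5 -> i8 (ld) no-port MEM/BR
  cy6 -> i9&i10 (bne;xor) pair
  cy7 -> i11 (ld) no-port MEM/MEM
  cy8 -> i12&i13 (ld;add) pair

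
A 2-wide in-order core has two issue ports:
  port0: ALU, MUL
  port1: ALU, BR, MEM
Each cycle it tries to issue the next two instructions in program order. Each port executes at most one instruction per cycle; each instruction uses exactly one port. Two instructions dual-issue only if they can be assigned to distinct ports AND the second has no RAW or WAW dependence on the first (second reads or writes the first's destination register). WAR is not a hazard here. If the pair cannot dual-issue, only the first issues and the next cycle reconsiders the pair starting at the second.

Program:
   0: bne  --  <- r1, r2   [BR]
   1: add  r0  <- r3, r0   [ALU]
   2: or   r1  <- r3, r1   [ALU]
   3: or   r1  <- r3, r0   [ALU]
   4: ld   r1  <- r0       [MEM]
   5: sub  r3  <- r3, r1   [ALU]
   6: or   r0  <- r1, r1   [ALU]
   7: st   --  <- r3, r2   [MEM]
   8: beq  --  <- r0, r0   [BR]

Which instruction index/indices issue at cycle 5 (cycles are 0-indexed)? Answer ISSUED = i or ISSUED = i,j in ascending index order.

ISSUED = 7

0. bne add @i0/i1  | 2-wide
1. or @i2  | WAW r1
2. or @i3  | WAW r1
3. ld @i4  | RAW r1
4. sub or @i5/i6  | 2-wide
5. st @i7  | no-port MEM/BR
6. beq @i8  | tail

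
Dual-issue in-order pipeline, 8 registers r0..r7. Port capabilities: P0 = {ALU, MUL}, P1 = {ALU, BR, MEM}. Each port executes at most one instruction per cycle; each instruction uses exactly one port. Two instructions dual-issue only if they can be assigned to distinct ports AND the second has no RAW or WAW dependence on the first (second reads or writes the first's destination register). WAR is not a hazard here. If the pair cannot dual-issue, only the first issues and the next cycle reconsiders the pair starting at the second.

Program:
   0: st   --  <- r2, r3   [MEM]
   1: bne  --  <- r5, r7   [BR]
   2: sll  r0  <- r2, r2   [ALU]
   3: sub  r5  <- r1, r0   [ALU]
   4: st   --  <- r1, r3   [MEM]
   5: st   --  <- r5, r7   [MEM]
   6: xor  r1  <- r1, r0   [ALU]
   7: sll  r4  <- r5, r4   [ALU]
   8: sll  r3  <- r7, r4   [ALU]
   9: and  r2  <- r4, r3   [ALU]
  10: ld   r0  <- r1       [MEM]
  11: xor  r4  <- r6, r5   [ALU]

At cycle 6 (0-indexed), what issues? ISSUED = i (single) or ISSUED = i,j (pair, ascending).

[0] i0  st  -- no-port MEM/BR
[1] i1,i2  bne/sll  -- 2-wide
[2] i3,i4  sub/st  -- 2-wide
[3] i5,i6  st/xor  -- 2-wide
[4] i7  sll  -- RAW r4
[5] i8  sll  -- RAW r3
[6] i9,i10  and/ld  -- 2-wide
[7] i11  xor  -- tail

ISSUED = 9,10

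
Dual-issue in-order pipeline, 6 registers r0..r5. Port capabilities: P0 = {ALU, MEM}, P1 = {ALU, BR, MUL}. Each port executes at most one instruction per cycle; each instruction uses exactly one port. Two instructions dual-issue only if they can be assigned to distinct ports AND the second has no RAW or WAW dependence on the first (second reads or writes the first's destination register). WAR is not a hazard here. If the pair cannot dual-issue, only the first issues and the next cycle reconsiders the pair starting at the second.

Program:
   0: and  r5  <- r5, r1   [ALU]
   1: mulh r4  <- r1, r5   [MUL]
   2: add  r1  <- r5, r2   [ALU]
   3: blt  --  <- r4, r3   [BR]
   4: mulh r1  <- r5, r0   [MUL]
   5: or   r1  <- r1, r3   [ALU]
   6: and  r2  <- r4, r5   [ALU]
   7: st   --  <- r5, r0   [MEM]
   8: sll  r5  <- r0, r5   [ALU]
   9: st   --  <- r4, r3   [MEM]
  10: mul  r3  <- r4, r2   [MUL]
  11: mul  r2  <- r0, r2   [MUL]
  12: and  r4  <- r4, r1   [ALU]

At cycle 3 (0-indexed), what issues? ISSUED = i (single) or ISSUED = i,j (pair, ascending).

0. and @i0  | RAW r5
1. mulh/add @i1+i2  | dual
2. blt @i3  | no-port BR/MUL
3. mulh @i4  | RAW+WAW r1
4. or/and @i5+i6  | dual
5. st/sll @i7+i8  | dual
6. st/mul @i9+i10  | dual
7. mul/and @i11+i12  | dual

ISSUED = 4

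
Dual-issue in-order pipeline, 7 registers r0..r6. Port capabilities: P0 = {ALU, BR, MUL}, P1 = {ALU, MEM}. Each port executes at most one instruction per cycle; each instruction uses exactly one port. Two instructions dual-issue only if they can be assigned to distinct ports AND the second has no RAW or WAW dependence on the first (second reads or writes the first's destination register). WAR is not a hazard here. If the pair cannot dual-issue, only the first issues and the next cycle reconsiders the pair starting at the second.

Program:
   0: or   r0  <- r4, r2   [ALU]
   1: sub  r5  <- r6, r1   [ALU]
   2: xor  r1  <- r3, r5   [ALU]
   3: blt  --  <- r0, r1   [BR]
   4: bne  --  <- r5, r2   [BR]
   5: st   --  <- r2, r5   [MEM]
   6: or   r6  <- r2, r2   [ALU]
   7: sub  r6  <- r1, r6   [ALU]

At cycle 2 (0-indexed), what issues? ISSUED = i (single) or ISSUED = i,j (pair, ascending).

#0 head=0: or;sub i0+i1 dual
#1 head=2: xor i2 RAW r1
#2 head=3: blt i3 no-port BR/BR
#3 head=4: bne;st i4+i5 dual
#4 head=6: or i6 RAW+WAW r6
#5 head=7: sub i7 tail

ISSUED = 3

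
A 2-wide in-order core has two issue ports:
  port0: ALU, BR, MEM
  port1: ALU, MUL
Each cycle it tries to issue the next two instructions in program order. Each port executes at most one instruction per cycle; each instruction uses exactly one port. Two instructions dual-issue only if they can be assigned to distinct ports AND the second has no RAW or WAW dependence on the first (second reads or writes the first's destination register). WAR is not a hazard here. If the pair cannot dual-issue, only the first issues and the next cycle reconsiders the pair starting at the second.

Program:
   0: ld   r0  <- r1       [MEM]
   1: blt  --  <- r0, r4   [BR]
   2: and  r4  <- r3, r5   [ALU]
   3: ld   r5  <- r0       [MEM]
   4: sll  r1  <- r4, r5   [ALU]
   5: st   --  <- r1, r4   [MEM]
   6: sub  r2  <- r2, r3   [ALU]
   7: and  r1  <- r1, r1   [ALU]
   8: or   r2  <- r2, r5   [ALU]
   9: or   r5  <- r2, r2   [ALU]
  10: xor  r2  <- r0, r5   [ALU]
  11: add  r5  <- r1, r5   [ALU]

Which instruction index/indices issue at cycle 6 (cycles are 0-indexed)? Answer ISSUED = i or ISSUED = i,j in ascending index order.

c0: i0 ld.MEM  no-port MEM/BR
c1: i1/i2 blt.BR and.ALU  pair
c2: i3 ld.MEM  RAW r5
c3: i4 sll.ALU  RAW r1
c4: i5/i6 st.MEM sub.ALU  pair
c5: i7/i8 and.ALU or.ALU  pair
c6: i9 or.ALU  RAW r5
c7: i10/i11 xor.ALU add.ALU  pair

ISSUED = 9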